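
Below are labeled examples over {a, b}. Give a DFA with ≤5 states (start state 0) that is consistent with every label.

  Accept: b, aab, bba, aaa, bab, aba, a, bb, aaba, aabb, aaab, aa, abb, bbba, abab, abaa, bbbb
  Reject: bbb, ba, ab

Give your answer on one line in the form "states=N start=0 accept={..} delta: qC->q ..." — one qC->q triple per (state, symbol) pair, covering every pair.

states=5 start=0 accept={1,2,3} delta: 0a->1 0b->2 1a->3 1b->4 2a->0 2b->1 3a->2 3b->3 4a->3 4b->1

State merging on the prefix tree: take the shortest (then alphabetical) example prefix whose next move is undefined and point that move at state 0, else 1, else 2, ...; a target is out if some Accept/Reject pair would then sit in one state with the same input left (inseparable). If every existing state is out, open a new one.
a: 0a undefined. 0a->0: no, b/ab meet in 0 with "b" left. Open state 1: 0a->1.
b: 0b undefined. 0b->0: no, b/bbb meet in 0. 0b->1: no, bb/ab meet in 1 with "b" left. Open state 2: 0b->2.
aa: 1a undefined. 1a->0: no, aaba/ba meet in 2 with "a" left. 1a->1: no, aab/ab meet in 1 with "b" left. 1a->2: no, aaa/ba meet in 2 with "a" left. Open state 3: 1a->3.
ab: 1b undefined. 1b->0: no, abab/ab meet in 0. 1b->1: no, a/ab meet in 1. 1b->2: no, b/ab meet in 2. 1b->3: no, aa/ab meet in 3. Open state 4: 1b->4.
ba: 2a undefined. 2a->0: ok.
bb: 2b undefined. 2b->0: no, b/bbb meet in 2. 2b->1: ok.
aaa: 3a undefined. 3a->0: no, aaa/ba meet in 0. 3a->1: no, aaab/bbb meet in 4. 3a->2: ok.
aab: 3b undefined. 3b->0: no, aab/ba meet in 0. 3b->1: no, aabb/bbb meet in 4. 3b->2: no, aaba/ba meet in 0. 3b->3: ok.
aba: 4a undefined. 4a->0: no, aba/ba meet in 0. 4a->1: no, abab/bbb meet in 4. 4a->2: no, abaa/ba meet in 0. 4a->3: ok.
abb: 4b undefined. 4b->0: no, abb/ba meet in 0. 4b->1: ok.
All examples now run through 5 states with every (state, symbol) defined. Accept strings end in {1,2,3}, Reject strings end in {0,4}; accept={1,2,3}.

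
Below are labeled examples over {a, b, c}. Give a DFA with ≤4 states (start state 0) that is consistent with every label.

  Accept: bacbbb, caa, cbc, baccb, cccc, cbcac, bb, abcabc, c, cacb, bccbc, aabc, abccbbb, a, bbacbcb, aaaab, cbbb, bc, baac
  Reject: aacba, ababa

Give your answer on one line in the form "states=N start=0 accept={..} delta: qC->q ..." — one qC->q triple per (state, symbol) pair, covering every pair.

states=3 start=0 accept={0,1} delta: 0a->0 0b->1 0c->0 1a->2 1b->0 1c->0 2a->0 2b->1 2c->0

State merging on the prefix tree: take the shortest (then alphabetical) example prefix whose next move is undefined and point that move at state 0, else 1, else 2, ...; a target is out if some Accept/Reject pair would then sit in one state with the same input left (inseparable). If every existing state is out, open a new one.
a: 0a undefined. 0a->0: ok.
b: 0b undefined. 0b->0: no, bb/ababa meet in 0. Open state 1: 0b->1.
c: 0c undefined. 0c->0: ok.
ba: 1a undefined. 1a->0: no, caa/aacba meet in 0. 1a->1: no, cacb/aacba meet in 1. Open state 2: 1a->2.
bb: 1b undefined. 1b->0: ok.
bc: 1c undefined. 1c->0: ok.
baa: 2a undefined. 2a->0: ok.
bac: 2c undefined. 2c->0: ok.
abab: 2b undefined. 2b->0: no, caa/ababa meet in 0. 2b->1: ok.
All examples now run through 3 states with every (state, symbol) defined. Accept strings end in {0,1}, Reject strings end in {2}; accept={0,1}.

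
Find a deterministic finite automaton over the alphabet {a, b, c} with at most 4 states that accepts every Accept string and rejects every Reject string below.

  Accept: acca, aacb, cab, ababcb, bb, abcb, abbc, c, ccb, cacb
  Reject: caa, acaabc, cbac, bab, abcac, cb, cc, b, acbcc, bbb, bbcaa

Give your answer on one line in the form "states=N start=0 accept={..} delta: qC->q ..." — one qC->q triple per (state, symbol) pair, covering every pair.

Fold the examples into a partial DFA from state 0: repeatedly fix the first undefined (state, symbol) met by the shortest-then-alphabetical prefix, trying targets in increasing order and rejecting any under which an Accept and a Reject string meet in one state with the same remainder; add a state when all current targets are rejected. Accepting states are where Accept strings end.
a: 0a undefined. 0a->0: no, aacb/cb meet in 0 with "cb" left. Open state 1: 0a->1.
b: 0b undefined. 0b->0: no, bb/b meet in 0. 0b->1: ok.
c: 0c undefined. 0c->0: no, c/cc meet in 0. 0c->1: no, cab/bab meet in 1 with "ab" left. Open state 2: 0c->2.
aa: 1a undefined. 1a->0: no, aacb/cb meet in 2 with "b" left. 1a->1: no, bb/bab meet in 1 with "b" left. 1a->2: ok.
ab: 1b undefined. 1b->0: no, ababcb/bab meet in 2 with "b" left. 1b->1: no, bb/b meet in 1. 1b->2: ok.
ac: 1c undefined. 1c->0: no, bb/acbcc meet in 2. 1c->1: ok.
ca: 2a undefined. 2a->0: no, cab/caa meet in 1. 2a->1: no, acca/caa meet in 2. 2a->2: no, acca/caa meet in 2. Open state 3: 2a->3.
cb: 2b undefined. 2b->0: ok.
cc: 2c undefined. 2c->0: no, acca/acbcc meet in 2. 2c->1: ok.
caa: 3a undefined. 3a->0: ok.
cab: 3b undefined. 3b->0: no, acca/acaabc meet in 2. 3b->1: no, cab/acaabc meet in 1. 3b->2: ok.
cac: 3c undefined. 3c->0: no, cacb/acaabc meet in 1. 3c->1: ok.
All examples now run through 4 states with every (state, symbol) defined. Accept strings end in {2}, Reject strings end in {0,1,3}; accept={2}.

states=4 start=0 accept={2} delta: 0a->1 0b->1 0c->2 1a->2 1b->2 1c->1 2a->3 2b->0 2c->1 3a->0 3b->2 3c->1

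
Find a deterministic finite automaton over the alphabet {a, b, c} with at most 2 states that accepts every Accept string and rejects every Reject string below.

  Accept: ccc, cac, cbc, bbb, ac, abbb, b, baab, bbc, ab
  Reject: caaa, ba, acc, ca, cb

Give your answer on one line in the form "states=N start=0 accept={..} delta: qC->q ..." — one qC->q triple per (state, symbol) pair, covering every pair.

states=2 start=0 accept={1} delta: 0a->0 0b->1 0c->1 1a->0 1b->0 1c->0

State merging on the prefix tree: take the shortest (then alphabetical) example prefix whose next move is undefined and point that move at state 0, else 1, else 2, ...; a target is out if some Accept/Reject pair would then sit in one state with the same input left (inseparable). If every existing state is out, open a new one.
a: 0a undefined. 0a->0: ok.
b: 0b undefined. 0b->0: no, bbb/ba meet in 0. Open state 1: 0b->1.
c: 0c undefined. 0c->0: no, ccc/caaa meet in 0. 0c->1: ok.
ba: 1a undefined. 1a->0: ok.
bb: 1b undefined. 1b->0: ok.
cc: 1c undefined. 1c->0: ok.
All examples now run through 2 states with every (state, symbol) defined. Accept strings end in {1}, Reject strings end in {0}; accept={1}.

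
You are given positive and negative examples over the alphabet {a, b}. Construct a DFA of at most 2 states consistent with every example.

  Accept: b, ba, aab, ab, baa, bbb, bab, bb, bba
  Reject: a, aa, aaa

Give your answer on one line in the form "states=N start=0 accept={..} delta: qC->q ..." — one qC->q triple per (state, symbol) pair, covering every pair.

Fold the examples into a partial DFA from state 0: repeatedly fix the first undefined (state, symbol) met by the shortest-then-alphabetical prefix, trying targets in increasing order and rejecting any under which an Accept and a Reject string meet in one state with the same remainder; add a state when all current targets are rejected. Accepting states are where Accept strings end.
a: 0a undefined. 0a->0: ok.
b: 0b undefined. 0b->0: no, b/a meet in 0. Open state 1: 0b->1.
ba: 1a undefined. 1a->0: no, ba/a meet in 0. 1a->1: ok.
bb: 1b undefined. 1b->0: no, bab/a meet in 0. 1b->1: ok.
All examples now run through 2 states with every (state, symbol) defined. Accept strings end in {1}, Reject strings end in {0}; accept={1}.

states=2 start=0 accept={1} delta: 0a->0 0b->1 1a->1 1b->1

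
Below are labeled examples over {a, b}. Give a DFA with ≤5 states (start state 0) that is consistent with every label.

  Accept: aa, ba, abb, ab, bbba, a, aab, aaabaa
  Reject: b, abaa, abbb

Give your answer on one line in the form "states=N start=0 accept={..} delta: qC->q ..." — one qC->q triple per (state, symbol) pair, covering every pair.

Grow the machine one transition at a time. Run the examples from 0; the earliest place one falls off (shortest prefix, ties alphabetical) gets sent to the lowest-numbered state that keeps every Accept/Reject pair distinguishable — a pair clashes when both reach the same state with identical unread suffix — and to a fresh state only if none does.
a: 0a undefined. 0a->0: no, ab/b meet in 0 with "b" left. Open state 1: 0a->1.
b: 0b undefined. 0b->0: ok.
aa: 1a undefined. 1a->0: no, aa/b meet in 0. 1a->1: no, aaabaa/abaa meet in 1 with "baa" left. Open state 2: 1a->2.
ab: 1b undefined. 1b->0: no, aa/abaa meet in 2. 1b->1: no, ba/abbb meet in 1. 1b->2: ok.
aaa: 2a undefined. 2a->0: no, ba/abaa meet in 1. 2a->1: no, aa/abaa meet in 2. 2a->2: no, aa/abaa meet in 2. Open state 3: 2a->3.
aab: 2b undefined. 2b->0: no, abb/b meet in 0. 2b->1: no, aa/abbb meet in 2. 2b->2: no, aa/abbb meet in 2. 2b->3: ok.
aaab: 3b undefined. 3b->0: ok.
abaa: 3a undefined. 3a->0: ok.
All examples now run through 4 states with every (state, symbol) defined. Accept strings end in {1,2,3}, Reject strings end in {0}; accept={1,2,3}.

states=4 start=0 accept={1,2,3} delta: 0a->1 0b->0 1a->2 1b->2 2a->3 2b->3 3a->0 3b->0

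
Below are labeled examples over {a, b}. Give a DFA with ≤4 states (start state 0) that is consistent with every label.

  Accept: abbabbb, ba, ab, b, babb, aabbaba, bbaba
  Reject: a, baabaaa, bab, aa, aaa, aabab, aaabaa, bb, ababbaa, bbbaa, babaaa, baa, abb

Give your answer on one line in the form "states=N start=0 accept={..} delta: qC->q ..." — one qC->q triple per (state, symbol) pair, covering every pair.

Fold the examples into a partial DFA from state 0: repeatedly fix the first undefined (state, symbol) met by the shortest-then-alphabetical prefix, trying targets in increasing order and rejecting any under which an Accept and a Reject string meet in one state with the same remainder; add a state when all current targets are rejected. Accepting states are where Accept strings end.
a: 0a undefined. 0a->0: ok.
b: 0b undefined. 0b->0: no, abbabbb/a meet in 0. Open state 1: 0b->1.
ba: 1a undefined. 1a->0: no, ba/a meet in 0. 1a->1: no, ba/aaabaa meet in 1. Open state 2: 1a->2.
bb: 1b undefined. 1b->0: ok.
baa: 2a undefined. 2a->0: ok.
bab: 2b undefined. 2b->0: ok.
All examples now run through 3 states with every (state, symbol) defined. Accept strings end in {1,2}, Reject strings end in {0}; accept={1,2}.

states=3 start=0 accept={1,2} delta: 0a->0 0b->1 1a->2 1b->0 2a->0 2b->0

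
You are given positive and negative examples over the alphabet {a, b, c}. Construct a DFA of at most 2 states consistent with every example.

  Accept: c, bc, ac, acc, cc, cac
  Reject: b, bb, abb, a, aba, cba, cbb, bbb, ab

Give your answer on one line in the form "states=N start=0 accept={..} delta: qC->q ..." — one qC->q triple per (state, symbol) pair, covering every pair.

states=2 start=0 accept={1} delta: 0a->0 0b->0 0c->1 1a->0 1b->0 1c->1

State merging on the prefix tree: take the shortest (then alphabetical) example prefix whose next move is undefined and point that move at state 0, else 1, else 2, ...; a target is out if some Accept/Reject pair would then sit in one state with the same input left (inseparable). If every existing state is out, open a new one.
a: 0a undefined. 0a->0: ok.
b: 0b undefined. 0b->0: ok.
c: 0c undefined. 0c->0: no, c/b meet in 0. Open state 1: 0c->1.
ca: 1a undefined. 1a->0: ok.
cb: 1b undefined. 1b->0: ok.
cc: 1c undefined. 1c->0: no, acc/b meet in 0. 1c->1: ok.
All examples now run through 2 states with every (state, symbol) defined. Accept strings end in {1}, Reject strings end in {0}; accept={1}.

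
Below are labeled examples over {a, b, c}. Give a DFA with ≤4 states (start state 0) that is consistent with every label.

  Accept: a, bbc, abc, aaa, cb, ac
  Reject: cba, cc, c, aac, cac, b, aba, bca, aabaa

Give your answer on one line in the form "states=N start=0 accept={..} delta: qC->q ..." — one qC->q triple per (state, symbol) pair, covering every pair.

State merging on the prefix tree: take the shortest (then alphabetical) example prefix whose next move is undefined and point that move at state 0, else 1, else 2, ...; a target is out if some Accept/Reject pair would then sit in one state with the same input left (inseparable). If every existing state is out, open a new one.
a: 0a undefined. 0a->0: no, ac/c meet in 0 with "c" left. Open state 1: 0a->1.
b: 0b undefined. 0b->0: no, bbc/c meet in 0 with "c" left. 0b->1: no, a/b meet in 1. Open state 2: 0b->2.
c: 0c undefined. 0c->0: no, cb/b meet in 2. 0c->1: no, a/c meet in 1. 0c->2: ok.
aa: 1a undefined. 1a->0: ok.
ab: 1b undefined. 1b->0: no, a/aba meet in 1. 1b->1: ok.
ac: 1c undefined. 1c->0: no, abc/aba meet in 0. 1c->1: ok.
bb: 2b undefined. 2b->0: no, a/cba meet in 1. 2b->1: ok.
bc: 2c undefined. 2c->0: no, a/bca meet in 1. 2c->1: no, a/cc meet in 1. 2c->2: ok.
ca: 2a undefined. 2a->0: no, a/aabaa meet in 1. 2a->1: no, a/cac meet in 1. 2a->2: ok.
All examples now run through 3 states with every (state, symbol) defined. Accept strings end in {1}, Reject strings end in {0,2}; accept={1}.

states=3 start=0 accept={1} delta: 0a->1 0b->2 0c->2 1a->0 1b->1 1c->1 2a->2 2b->1 2c->2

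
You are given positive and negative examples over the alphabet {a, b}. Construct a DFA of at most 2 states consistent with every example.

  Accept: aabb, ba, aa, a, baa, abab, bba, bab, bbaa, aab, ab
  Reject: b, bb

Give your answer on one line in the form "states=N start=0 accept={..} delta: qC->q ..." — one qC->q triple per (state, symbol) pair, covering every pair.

states=2 start=0 accept={1} delta: 0a->1 0b->0 1a->1 1b->1

Grow the machine one transition at a time. Run the examples from 0; the earliest place one falls off (shortest prefix, ties alphabetical) gets sent to the lowest-numbered state that keeps every Accept/Reject pair distinguishable — a pair clashes when both reach the same state with identical unread suffix — and to a fresh state only if none does.
a: 0a undefined. 0a->0: no, aabb/bb meet in 0 with "bb" left. Open state 1: 0a->1.
b: 0b undefined. 0b->0: ok.
aa: 1a undefined. 1a->0: no, aabb/b meet in 0. 1a->1: ok.
ab: 1b undefined. 1b->0: no, aabb/b meet in 0. 1b->1: ok.
All examples now run through 2 states with every (state, symbol) defined. Accept strings end in {1}, Reject strings end in {0}; accept={1}.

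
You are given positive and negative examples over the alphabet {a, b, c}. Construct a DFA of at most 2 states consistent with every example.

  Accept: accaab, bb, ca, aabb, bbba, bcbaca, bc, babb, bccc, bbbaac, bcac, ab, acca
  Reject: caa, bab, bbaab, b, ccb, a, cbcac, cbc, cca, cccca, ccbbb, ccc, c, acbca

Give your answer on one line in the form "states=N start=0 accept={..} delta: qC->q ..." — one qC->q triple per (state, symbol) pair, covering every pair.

states=2 start=0 accept={0} delta: 0a->1 0b->1 0c->1 1a->0 1b->0 1c->0

State merging on the prefix tree: take the shortest (then alphabetical) example prefix whose next move is undefined and point that move at state 0, else 1, else 2, ...; a target is out if some Accept/Reject pair would then sit in one state with the same input left (inseparable). If every existing state is out, open a new one.
a: 0a undefined. 0a->0: no, ab/b meet in 0 with "b" left. Open state 1: 0a->1.
b: 0b undefined. 0b->0: no, bb/b meet in 0. 0b->1: ok.
c: 0c undefined. 0c->0: no, ca/b meet in 1. 0c->1: ok.
aa: 1a undefined. 1a->0: ok.
ab: 1b undefined. 1b->0: ok.
ac: 1c undefined. 1c->0: ok.
All examples now run through 2 states with every (state, symbol) defined. Accept strings end in {0}, Reject strings end in {1}; accept={0}.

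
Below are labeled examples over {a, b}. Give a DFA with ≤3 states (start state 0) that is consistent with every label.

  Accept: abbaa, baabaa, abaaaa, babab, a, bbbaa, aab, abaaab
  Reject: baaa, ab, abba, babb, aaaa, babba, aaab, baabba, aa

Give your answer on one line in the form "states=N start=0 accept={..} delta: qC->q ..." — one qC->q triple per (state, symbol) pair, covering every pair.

states=3 start=0 accept={1} delta: 0a->1 0b->1 1a->0 1b->2 2a->0 2b->1

Fold the examples into a partial DFA from state 0: repeatedly fix the first undefined (state, symbol) met by the shortest-then-alphabetical prefix, trying targets in increasing order and rejecting any under which an Accept and a Reject string meet in one state with the same remainder; add a state when all current targets are rejected. Accepting states are where Accept strings end.
a: 0a undefined. 0a->0: no, a/aaaa meet in 0. Open state 1: 0a->1.
b: 0b undefined. 0b->0: no, bbbaa/aa meet in 1 with "a" left. 0b->1: ok.
aa: 1a undefined. 1a->0: ok.
ab: 1b undefined. 1b->0: no, abbaa/babba meet in 1. 1b->1: no, abbaa/ab meet in 1. Open state 2: 1b->2.
aba: 2a undefined. 2a->0: ok.
abb: 2b undefined. 2b->0: no, abbaa/baaa meet in 0. 2b->1: ok.
All examples now run through 3 states with every (state, symbol) defined. Accept strings end in {1}, Reject strings end in {0,2}; accept={1}.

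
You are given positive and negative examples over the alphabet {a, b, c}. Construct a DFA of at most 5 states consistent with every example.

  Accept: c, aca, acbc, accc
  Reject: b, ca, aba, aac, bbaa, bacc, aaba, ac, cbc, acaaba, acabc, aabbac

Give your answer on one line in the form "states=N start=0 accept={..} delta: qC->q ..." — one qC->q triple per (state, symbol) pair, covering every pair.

states=4 start=0 accept={1} delta: 0a->1 0b->0 0c->1 1a->2 1b->1 1c->2 2a->1 2b->3 2c->0 3a->0 3b->0 3c->1

State merging on the prefix tree: take the shortest (then alphabetical) example prefix whose next move is undefined and point that move at state 0, else 1, else 2, ...; a target is out if some Accept/Reject pair would then sit in one state with the same input left (inseparable). If every existing state is out, open a new one.
a: 0a undefined. 0a->0: no, c/aac meet in 0 with "c" left. Open state 1: 0a->1.
b: 0b undefined. 0b->0: ok.
c: 0c undefined. 0c->0: no, c/b meet in 0. 0c->1: ok.
aa: 1a undefined. 1a->0: no, c/aac meet in 1. 1a->1: no, c/ca meet in 1. Open state 2: 1a->2.
ab: 1b undefined. 1b->0: no, c/aba meet in 1. 1b->1: ok.
ac: 1c undefined. 1c->0: no, c/bacc meet in 1. 1c->1: no, c/bacc meet in 1. 1c->2: ok.
aab: 2b undefined. 2b->0: no, c/aaba meet in 1. 2b->1: no, acbc/ca meet in 2. 2b->2: no, aca/aaba meet in 2 with "a" left. Open state 3: 2b->3.
aac: 2c undefined. 2c->0: ok.
aca: 2a undefined. 2a->0: no, c/acabc meet in 1. 2a->1: ok.
aaba: 3a undefined. 3a->0: ok.
aabb: 3b undefined. 3b->0: ok.
acbc: 3c undefined. 3c->0: no, acbc/b meet in 0. 3c->1: ok.
All examples now run through 4 states with every (state, symbol) defined. Accept strings end in {1}, Reject strings end in {0,2}; accept={1}.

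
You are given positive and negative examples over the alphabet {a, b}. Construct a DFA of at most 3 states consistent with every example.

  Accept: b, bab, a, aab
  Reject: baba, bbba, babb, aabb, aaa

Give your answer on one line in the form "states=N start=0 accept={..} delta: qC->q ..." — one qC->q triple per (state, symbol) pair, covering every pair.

Fold the examples into a partial DFA from state 0: repeatedly fix the first undefined (state, symbol) met by the shortest-then-alphabetical prefix, trying targets in increasing order and rejecting any under which an Accept and a Reject string meet in one state with the same remainder; add a state when all current targets are rejected. Accepting states are where Accept strings end.
a: 0a undefined. 0a->0: no, a/aaa meet in 0. Open state 1: 0a->1.
b: 0b undefined. 0b->0: no, a/bbba meet in 1. 0b->1: ok.
aa: 1a undefined. 1a->0: no, b/aaa meet in 1. 1a->1: no, b/aaa meet in 1. Open state 2: 1a->2.
bb: 1b undefined. 1b->0: ok.
aaa: 2a undefined. 2a->0: ok.
aab: 2b undefined. 2b->0: no, b/baba meet in 1. 2b->1: ok.
All examples now run through 3 states with every (state, symbol) defined. Accept strings end in {1}, Reject strings end in {0,2}; accept={1}.

states=3 start=0 accept={1} delta: 0a->1 0b->1 1a->2 1b->0 2a->0 2b->1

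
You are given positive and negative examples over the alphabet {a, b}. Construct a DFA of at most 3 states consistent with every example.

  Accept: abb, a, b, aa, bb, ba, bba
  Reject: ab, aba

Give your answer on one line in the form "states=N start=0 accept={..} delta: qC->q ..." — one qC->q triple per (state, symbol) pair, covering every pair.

states=3 start=0 accept={0,1} delta: 0a->1 0b->0 1a->0 1b->2 2a->2 2b->0

Grow the machine one transition at a time. Run the examples from 0; the earliest place one falls off (shortest prefix, ties alphabetical) gets sent to the lowest-numbered state that keeps every Accept/Reject pair distinguishable — a pair clashes when both reach the same state with identical unread suffix — and to a fresh state only if none does.
a: 0a undefined. 0a->0: no, b/ab meet in 0 with "b" left. Open state 1: 0a->1.
b: 0b undefined. 0b->0: ok.
aa: 1a undefined. 1a->0: ok.
ab: 1b undefined. 1b->0: no, abb/ab meet in 0. 1b->1: no, abb/ab meet in 1. Open state 2: 1b->2.
aba: 2a undefined. 2a->0: no, b/aba meet in 0. 2a->1: no, a/aba meet in 1. 2a->2: ok.
abb: 2b undefined. 2b->0: ok.
All examples now run through 3 states with every (state, symbol) defined. Accept strings end in {0,1}, Reject strings end in {2}; accept={0,1}.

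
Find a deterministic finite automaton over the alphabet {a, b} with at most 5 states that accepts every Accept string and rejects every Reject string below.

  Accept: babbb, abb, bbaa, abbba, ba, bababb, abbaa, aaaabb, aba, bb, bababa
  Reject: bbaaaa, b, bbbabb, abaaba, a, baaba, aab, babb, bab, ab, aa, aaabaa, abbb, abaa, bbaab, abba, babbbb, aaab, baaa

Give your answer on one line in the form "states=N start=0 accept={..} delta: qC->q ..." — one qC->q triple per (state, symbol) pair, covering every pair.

states=5 start=0 accept={2,3} delta: 0a->0 0b->1 1a->2 1b->3 2a->4 2b->0 3a->1 3b->1 4a->0 4b->0

State merging on the prefix tree: take the shortest (then alphabetical) example prefix whose next move is undefined and point that move at state 0, else 1, else 2, ...; a target is out if some Accept/Reject pair would then sit in one state with the same input left (inseparable). If every existing state is out, open a new one.
a: 0a undefined. 0a->0: ok.
b: 0b undefined. 0b->0: no, babbb/bbaaaa meet in 0. Open state 1: 0b->1.
ba: 1a undefined. 1a->0: no, babbb/abbb meet in 1 with "bb" left. 1a->1: no, abb/bab meet in 1 with "b" left. Open state 2: 1a->2.
bb: 1b undefined. 1b->0: no, abb/bbaaaa meet in 0. 1b->1: no, abb/b meet in 1. 1b->2: no, bbaa/baaa meet in 2 with "aa" left. Open state 3: 1b->3.
baa: 2a undefined. 2a->0: no, ba/abaaba meet in 2. 2a->1: no, ba/baaa meet in 2. 2a->2: no, ba/aaabaa meet in 2. 2a->3: no, abb/aaabaa meet in 3. Open state 4: 2a->4.
bab: 2b undefined. 2b->0: ok.
bba: 3a undefined. 3a->0: no, bbaa/bbaaaa meet in 0. 3a->1: ok.
bbb: 3b undefined. 3b->0: no, babbb/bbbabb meet in 3. 3b->1: ok.
baaa: 4a undefined. 4a->0: ok.
baab: 4b undefined. 4b->0: ok.
All examples now run through 5 states with every (state, symbol) defined. Accept strings end in {2,3}, Reject strings end in {0,1,4}; accept={2,3}.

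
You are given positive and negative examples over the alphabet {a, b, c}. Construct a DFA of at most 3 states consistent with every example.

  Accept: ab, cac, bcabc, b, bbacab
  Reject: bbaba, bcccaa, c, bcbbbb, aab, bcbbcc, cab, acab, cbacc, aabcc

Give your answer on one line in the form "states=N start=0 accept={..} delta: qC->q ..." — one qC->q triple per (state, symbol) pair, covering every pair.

State merging on the prefix tree: take the shortest (then alphabetical) example prefix whose next move is undefined and point that move at state 0, else 1, else 2, ...; a target is out if some Accept/Reject pair would then sit in one state with the same input left (inseparable). If every existing state is out, open a new one.
a: 0a undefined. 0a->0: no, ab/aab meet in 0 with "b" left. Open state 1: 0a->1.
b: 0b undefined. 0b->0: no, bbacab/acab meet in 1 with "cab" left. 0b->1: ok.
c: 0c undefined. 0c->0: no, ab/cab meet in 1 with "b" left. 0c->1: no, b/c meet in 1. Open state 2: 0c->2.
aa: 1a undefined. 1a->0: no, b/aab meet in 1. 1a->1: no, ab/aab meet in 1 with "b" left. 1a->2: ok.
ab: 1b undefined. 1b->0: no, b/bbaba meet in 1. 1b->1: ok.
ac: 1c undefined. 1c->0: no, ab/bcbbbb meet in 1. 1c->1: no, ab/bcbbbb meet in 1. 1c->2: ok.
ca: 2a undefined. 2a->0: no, ab/cab meet in 1. 2a->1: no, ab/cab meet in 1. 2a->2: ok.
cb: 2b undefined. 2b->0: no, ab/bbaba meet in 1. 2b->1: no, ab/bcbbbb meet in 1. 2b->2: ok.
bcc: 2c undefined. 2c->0: ok.
All examples now run through 3 states with every (state, symbol) defined. Accept strings end in {0,1}, Reject strings end in {2}; accept={0,1}.

states=3 start=0 accept={0,1} delta: 0a->1 0b->1 0c->2 1a->2 1b->1 1c->2 2a->2 2b->2 2c->0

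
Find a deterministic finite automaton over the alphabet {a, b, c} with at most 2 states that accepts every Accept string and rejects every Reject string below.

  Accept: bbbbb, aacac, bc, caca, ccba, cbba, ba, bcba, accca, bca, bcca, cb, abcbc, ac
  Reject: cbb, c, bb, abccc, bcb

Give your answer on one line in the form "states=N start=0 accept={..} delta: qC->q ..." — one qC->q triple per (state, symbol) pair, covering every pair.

Fold the examples into a partial DFA from state 0: repeatedly fix the first undefined (state, symbol) met by the shortest-then-alphabetical prefix, trying targets in increasing order and rejecting any under which an Accept and a Reject string meet in one state with the same remainder; add a state when all current targets are rejected. Accepting states are where Accept strings end.
a: 0a undefined. 0a->0: no, ac/c meet in 0 with "c" left. Open state 1: 0a->1.
b: 0b undefined. 0b->0: no, bbbbb/bb meet in 0. 0b->1: ok.
c: 0c undefined. 0c->0: ok.
aa: 1a undefined. 1a->0: no, ccba/c meet in 0. 1a->1: ok.
ab: 1b undefined. 1b->0: ok.
ac: 1c undefined. 1c->0: no, bbbbb/bcb meet in 1. 1c->1: ok.
All examples now run through 2 states with every (state, symbol) defined. Accept strings end in {1}, Reject strings end in {0}; accept={1}.

states=2 start=0 accept={1} delta: 0a->1 0b->1 0c->0 1a->1 1b->0 1c->1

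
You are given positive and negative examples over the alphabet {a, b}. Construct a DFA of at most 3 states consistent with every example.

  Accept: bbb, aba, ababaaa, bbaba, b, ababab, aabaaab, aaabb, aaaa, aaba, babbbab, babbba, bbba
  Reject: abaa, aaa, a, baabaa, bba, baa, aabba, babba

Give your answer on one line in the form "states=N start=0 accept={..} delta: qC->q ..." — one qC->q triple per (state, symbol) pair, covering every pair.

states=3 start=0 accept={0,2} delta: 0a->1 0b->2 1a->0 1b->2 2a->0 2b->0

State merging on the prefix tree: take the shortest (then alphabetical) example prefix whose next move is undefined and point that move at state 0, else 1, else 2, ...; a target is out if some Accept/Reject pair would then sit in one state with the same input left (inseparable). If every existing state is out, open a new one.
a: 0a undefined. 0a->0: no, aaaa/aaa meet in 0. Open state 1: 0a->1.
b: 0b undefined. 0b->0: no, bbba/a meet in 1. 0b->1: no, aba/bba meet in 1 with "ba" left. Open state 2: 0b->2.
aa: 1a undefined. 1a->0: ok.
ab: 1b undefined. 1b->0: no, aba/aaa meet in 1. 1b->1: no, aaabb/abaa meet in 1. 1b->2: ok.
ba: 2a undefined. 2a->0: ok.
bb: 2b undefined. 2b->0: ok.
All examples now run through 3 states with every (state, symbol) defined. Accept strings end in {0,2}, Reject strings end in {1}; accept={0,2}.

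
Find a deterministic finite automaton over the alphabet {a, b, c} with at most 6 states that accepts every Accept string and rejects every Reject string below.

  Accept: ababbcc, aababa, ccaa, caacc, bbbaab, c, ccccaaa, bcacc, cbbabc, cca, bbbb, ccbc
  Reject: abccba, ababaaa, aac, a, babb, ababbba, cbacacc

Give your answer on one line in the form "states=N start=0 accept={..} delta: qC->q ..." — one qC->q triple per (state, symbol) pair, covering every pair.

Grow the machine one transition at a time. Run the examples from 0; the earliest place one falls off (shortest prefix, ties alphabetical) gets sent to the lowest-numbered state that keeps every Accept/Reject pair distinguishable — a pair clashes when both reach the same state with identical unread suffix — and to a fresh state only if none does.
a: 0a undefined. 0a->0: no, c/aac meet in 0 with "c" left. Open state 1: 0a->1.
b: 0b undefined. 0b->0: ok.
c: 0c undefined. 0c->0: no, cca/a meet in 1. 0c->1: no, c/a meet in 1. Open state 2: 0c->2.
aa: 1a undefined. 1a->0: no, c/aac meet in 2. 1a->1: ok.
ab: 1b undefined. 1b->0: no, aababa/ababaaa meet in 1. 1b->1: no, aababa/ababaaa meet in 1. 1b->2: ok.
ca: 2a undefined. 2a->0: no, aababa/ababaaa meet in 1. 2a->1: no, aababa/ababaaa meet in 1. 2a->2: ok.
cb: 2b undefined. 2b->0: no, aababa/ababaaa meet in 1. 2b->1: no, aababa/ababaaa meet in 1. 2b->2: no, aababa/ababaaa meet in 2. Open state 3: 2b->3.
cc: 2c undefined. 2c->0: no, aababa/abccba meet in 3 with "a" left. 2c->1: no, ccaa/a meet in 1. 2c->2: no, aababa/abccba meet in 3 with "a" left. 2c->3: ok.
aac: 1c undefined. 1c->0: no, bbbb/aac meet in 0. 1c->1: ok.
cba: 3a undefined. 3a->0: no, ccaa/ababaaa meet in 1. 3a->1: no, aababa/ababaaa meet in 1. 3a->2: no, aababa/ababaaa meet in 2. 3a->3: no, aababa/ababaaa meet in 3. Open state 4: 3a->4.
cbb: 3b undefined. 3b->0: no, ababbcc/babb meet in 3. 3b->1: no, ababbcc/aac meet in 1. 3b->2: no, aababa/ababbba meet in 4. 3b->3: no, aababa/ababbba meet in 4. 3b->4: ok.
ccc: 3c undefined. 3c->0: ok.
cbac: 4c undefined. 4c->0: ok.
cbba: 4a undefined. 4a->0: ok.
ababbb: 4b undefined. 4b->0: ok.
All examples now run through 5 states with every (state, symbol) defined. Accept strings end in {0,2,4}, Reject strings end in {1,3}; accept={0,2,4}.

states=5 start=0 accept={0,2,4} delta: 0a->1 0b->0 0c->2 1a->1 1b->2 1c->1 2a->2 2b->3 2c->3 3a->4 3b->4 3c->0 4a->0 4b->0 4c->0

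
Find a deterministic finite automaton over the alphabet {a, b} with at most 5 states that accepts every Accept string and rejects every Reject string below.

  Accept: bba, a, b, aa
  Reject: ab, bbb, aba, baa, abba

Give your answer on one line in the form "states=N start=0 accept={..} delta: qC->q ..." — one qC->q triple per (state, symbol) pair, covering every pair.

states=4 start=0 accept={0,1,2} delta: 0a->1 0b->2 1a->0 1b->3 2a->3 2b->1 3a->3 3b->2

State merging on the prefix tree: take the shortest (then alphabetical) example prefix whose next move is undefined and point that move at state 0, else 1, else 2, ...; a target is out if some Accept/Reject pair would then sit in one state with the same input left (inseparable). If every existing state is out, open a new one.
a: 0a undefined. 0a->0: no, bba/abba meet in 0 with "bba" left. Open state 1: 0a->1.
b: 0b undefined. 0b->0: no, b/bbb meet in 0. 0b->1: no, bba/aba meet in 1 with "ba" left. Open state 2: 0b->2.
aa: 1a undefined. 1a->0: ok.
ab: 1b undefined. 1b->0: no, a/aba meet in 1. 1b->1: no, a/ab meet in 1. 1b->2: no, bba/abba meet in 2 with "ba" left. Open state 3: 1b->3.
ba: 2a undefined. 2a->0: no, a/baa meet in 1. 2a->1: no, aa/baa meet in 0. 2a->2: no, b/baa meet in 2. 2a->3: ok.
bb: 2b undefined. 2b->0: no, b/bbb meet in 2. 2b->1: ok.
aba: 3a undefined. 3a->0: no, bba/aba meet in 0. 3a->1: no, a/aba meet in 1. 3a->2: no, b/aba meet in 2. 3a->3: ok.
abb: 3b undefined. 3b->0: no, a/abba meet in 1. 3b->1: no, bba/abba meet in 0. 3b->2: ok.
All examples now run through 4 states with every (state, symbol) defined. Accept strings end in {0,1,2}, Reject strings end in {3}; accept={0,1,2}.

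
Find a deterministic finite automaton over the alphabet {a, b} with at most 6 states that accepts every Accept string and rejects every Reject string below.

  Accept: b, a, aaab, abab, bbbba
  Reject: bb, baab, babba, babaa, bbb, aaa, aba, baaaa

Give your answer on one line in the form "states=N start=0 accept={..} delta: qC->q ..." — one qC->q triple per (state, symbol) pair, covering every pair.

states=5 start=0 accept={1,2} delta: 0a->1 0b->2 1a->2 1b->2 2a->3 2b->4 3a->4 3b->1 4a->2 4b->3

State merging on the prefix tree: take the shortest (then alphabetical) example prefix whose next move is undefined and point that move at state 0, else 1, else 2, ...; a target is out if some Accept/Reject pair would then sit in one state with the same input left (inseparable). If every existing state is out, open a new one.
a: 0a undefined. 0a->0: no, a/aaa meet in 0. Open state 1: 0a->1.
b: 0b undefined. 0b->0: no, b/bb meet in 0. 0b->1: no, aaab/baab meet in 1 with "aab" left. Open state 2: 0b->2.
aa: 1a undefined. 1a->0: no, a/aaa meet in 1. 1a->1: no, a/aaa meet in 1. 1a->2: ok.
ab: 1b undefined. 1b->0: no, a/aba meet in 1. 1b->1: no, b/aba meet in 2. 1b->2: ok.
ba: 2a undefined. 2a->0: no, b/baab meet in 2. 2a->1: no, b/babaa meet in 2. 2a->2: no, b/aaa meet in 2. Open state 3: 2a->3.
bb: 2b undefined. 2b->0: no, b/bbb meet in 2. 2b->1: no, b/bbb meet in 2. 2b->2: no, b/bb meet in 2. 2b->3: no, aaab/bbb meet in 3 with "b" left. Open state 4: 2b->4.
baa: 3a undefined. 3a->0: no, b/baab meet in 2. 3a->1: no, b/baab meet in 2. 3a->2: no, b/baaaa meet in 2. 3a->3: no, aaab/baab meet in 3 with "b" left. 3a->4: ok.
bab: 3b undefined. 3b->0: no, b/babaa meet in 2. 3b->1: ok.
bbb: 4b undefined. 4b->0: no, bbbba/babba meet in 3. 4b->1: no, a/baab meet in 1. 4b->2: no, b/baab meet in 2. 4b->3: ok.
baaa: 4a undefined. 4a->0: no, a/baaaa meet in 1. 4a->1: no, b/baaaa meet in 2. 4a->2: ok.
All examples now run through 5 states with every (state, symbol) defined. Accept strings end in {1,2}, Reject strings end in {3,4}; accept={1,2}.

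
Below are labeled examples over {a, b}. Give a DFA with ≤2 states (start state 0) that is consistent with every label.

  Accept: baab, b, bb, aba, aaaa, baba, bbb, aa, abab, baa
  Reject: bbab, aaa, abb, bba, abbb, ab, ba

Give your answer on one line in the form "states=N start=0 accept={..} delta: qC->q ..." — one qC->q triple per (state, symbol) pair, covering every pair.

states=2 start=0 accept={0} delta: 0a->1 0b->0 1a->0 1b->1

Grow the machine one transition at a time. Run the examples from 0; the earliest place one falls off (shortest prefix, ties alphabetical) gets sent to the lowest-numbered state that keeps every Accept/Reject pair distinguishable — a pair clashes when both reach the same state with identical unread suffix — and to a fresh state only if none does.
a: 0a undefined. 0a->0: no, b/ab meet in 0 with "b" left. Open state 1: 0a->1.
b: 0b undefined. 0b->0: ok.
aa: 1a undefined. 1a->0: ok.
ab: 1b undefined. 1b->0: no, baab/bbab meet in 0. 1b->1: ok.
All examples now run through 2 states with every (state, symbol) defined. Accept strings end in {0}, Reject strings end in {1}; accept={0}.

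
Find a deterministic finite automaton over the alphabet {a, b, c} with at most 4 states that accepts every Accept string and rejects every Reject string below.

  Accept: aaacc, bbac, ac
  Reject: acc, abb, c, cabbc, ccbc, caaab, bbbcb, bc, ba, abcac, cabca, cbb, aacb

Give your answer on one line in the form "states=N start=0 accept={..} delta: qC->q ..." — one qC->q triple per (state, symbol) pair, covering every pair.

State merging on the prefix tree: take the shortest (then alphabetical) example prefix whose next move is undefined and point that move at state 0, else 1, else 2, ...; a target is out if some Accept/Reject pair would then sit in one state with the same input left (inseparable). If every existing state is out, open a new one.
a: 0a undefined. 0a->0: no, aaacc/acc meet in 0 with "cc" left. Open state 1: 0a->1.
b: 0b undefined. 0b->0: ok.
c: 0c undefined. 0c->0: ok.
aa: 1a undefined. 1a->0: no, aaacc/acc meet in 1 with "cc" left. 1a->1: no, aaacc/acc meet in 1 with "cc" left. Open state 2: 1a->2.
ab: 1b undefined. 1b->0: no, bbac/abcac meet in 1 with "c" left. 1b->1: no, bbac/cabbc meet in 1 with "c" left. 1b->2: ok.
ac: 1c undefined. 1c->0: no, bbac/acc meet in 0. 1c->1: no, bbac/acc meet in 1. 1c->2: ok.
aaa: 2a undefined. 2a->0: no, aaacc/c meet in 0. 2a->1: no, aaacc/acc meet in 2 with "c" left. 2a->2: ok.
aac: 2c undefined. 2c->0: no, aaacc/acc meet in 0. 2c->1: no, aaacc/cabca meet in 2. 2c->2: no, aaacc/acc meet in 2. Open state 3: 2c->3.
abb: 2b undefined. 2b->0: ok.
aacb: 3b undefined. 3b->0: ok.
abca: 3a undefined. 3a->0: ok.
aaacc: 3c undefined. 3c->0: no, aaacc/abb meet in 0. 3c->1: no, aaacc/ba meet in 1. 3c->2: ok.
All examples now run through 4 states with every (state, symbol) defined. Accept strings end in {2}, Reject strings end in {0,1,3}; accept={2}.

states=4 start=0 accept={2} delta: 0a->1 0b->0 0c->0 1a->2 1b->2 1c->2 2a->2 2b->0 2c->3 3a->0 3b->0 3c->2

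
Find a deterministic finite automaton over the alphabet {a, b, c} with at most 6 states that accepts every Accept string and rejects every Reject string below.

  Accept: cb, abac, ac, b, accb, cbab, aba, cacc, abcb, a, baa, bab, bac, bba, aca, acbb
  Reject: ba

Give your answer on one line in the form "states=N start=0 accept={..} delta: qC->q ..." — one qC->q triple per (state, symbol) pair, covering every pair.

states=3 start=0 accept={0,1} delta: 0a->1 0b->1 0c->0 1a->2 1b->0 1c->0 2a->0 2b->0 2c->0

Fold the examples into a partial DFA from state 0: repeatedly fix the first undefined (state, symbol) met by the shortest-then-alphabetical prefix, trying targets in increasing order and rejecting any under which an Accept and a Reject string meet in one state with the same remainder; add a state when all current targets are rejected. Accepting states are where Accept strings end.
a: 0a undefined. 0a->0: no, aba/ba meet in 0 with "ba" left. Open state 1: 0a->1.
b: 0b undefined. 0b->0: no, a/ba meet in 1. 0b->1: ok.
c: 0c undefined. 0c->0: ok.
ab: 1b undefined. 1b->0: ok.
ac: 1c undefined. 1c->0: ok.
ba: 1a undefined. 1a->0: no, abac/ba meet in 0. 1a->1: no, cb/ba meet in 1. Open state 2: 1a->2.
baa: 2a undefined. 2a->0: ok.
bab: 2b undefined. 2b->0: ok.
bac: 2c undefined. 2c->0: ok.
All examples now run through 3 states with every (state, symbol) defined. Accept strings end in {0,1}, Reject strings end in {2}; accept={0,1}.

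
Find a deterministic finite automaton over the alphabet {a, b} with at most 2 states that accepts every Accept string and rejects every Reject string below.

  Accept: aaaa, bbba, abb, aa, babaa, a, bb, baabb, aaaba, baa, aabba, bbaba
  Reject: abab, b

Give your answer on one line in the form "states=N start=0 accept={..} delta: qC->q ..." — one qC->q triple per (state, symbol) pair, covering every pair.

states=2 start=0 accept={0} delta: 0a->0 0b->1 1a->0 1b->0

Fold the examples into a partial DFA from state 0: repeatedly fix the first undefined (state, symbol) met by the shortest-then-alphabetical prefix, trying targets in increasing order and rejecting any under which an Accept and a Reject string meet in one state with the same remainder; add a state when all current targets are rejected. Accepting states are where Accept strings end.
a: 0a undefined. 0a->0: ok.
b: 0b undefined. 0b->0: no, aaaa/abab meet in 0. Open state 1: 0b->1.
ba: 1a undefined. 1a->0: ok.
bb: 1b undefined. 1b->0: ok.
All examples now run through 2 states with every (state, symbol) defined. Accept strings end in {0}, Reject strings end in {1}; accept={0}.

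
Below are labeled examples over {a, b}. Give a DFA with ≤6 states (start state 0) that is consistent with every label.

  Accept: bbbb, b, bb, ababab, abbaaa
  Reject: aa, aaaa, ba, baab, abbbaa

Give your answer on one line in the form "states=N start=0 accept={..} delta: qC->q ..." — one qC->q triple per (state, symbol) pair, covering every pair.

State merging on the prefix tree: take the shortest (then alphabetical) example prefix whose next move is undefined and point that move at state 0, else 1, else 2, ...; a target is out if some Accept/Reject pair would then sit in one state with the same input left (inseparable). If every existing state is out, open a new one.
a: 0a undefined. 0a->0: ok.
b: 0b undefined. 0b->0: no, bbbb/aa meet in 0. Open state 1: 0b->1.
ba: 1a undefined. 1a->0: no, b/baab meet in 1. 1a->1: no, b/ba meet in 1. Open state 2: 1a->2.
bb: 1b undefined. 1b->0: no, bbbb/aa meet in 0. 1b->1: ok.
baa: 2a undefined. 2a->0: no, bbbb/baab meet in 1. 2a->1: no, bbbb/baab meet in 1. 2a->2: no, abbaaa/ba meet in 2. Open state 3: 2a->3.
abab: 2b undefined. 2b->0: ok.
baab: 3b undefined. 3b->0: ok.
abbaaa: 3a undefined. 3a->0: no, abbaaa/aa meet in 0. 3a->1: ok.
All examples now run through 4 states with every (state, symbol) defined. Accept strings end in {1}, Reject strings end in {0,2,3}; accept={1}.

states=4 start=0 accept={1} delta: 0a->0 0b->1 1a->2 1b->1 2a->3 2b->0 3a->1 3b->0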